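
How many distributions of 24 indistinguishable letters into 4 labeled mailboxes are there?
C(24+4-1, 4-1) = C(27, 3) = 2925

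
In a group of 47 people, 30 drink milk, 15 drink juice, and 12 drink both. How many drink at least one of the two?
|A∪B| = |A| + |B| - |A∩B| = 30 + 15 - 12 = 33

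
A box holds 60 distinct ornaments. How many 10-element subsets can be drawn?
C(60,10) = 60!/(10!×50!) = 75394027566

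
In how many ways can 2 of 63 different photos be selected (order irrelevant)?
C(63,2) = 63!/(2!×61!) = 1953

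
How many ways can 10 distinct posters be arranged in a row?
10! = 3628800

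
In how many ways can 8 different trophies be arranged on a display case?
8! = 40320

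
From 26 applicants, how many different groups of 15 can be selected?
C(26,15) = 26!/(15!×11!) = 7726160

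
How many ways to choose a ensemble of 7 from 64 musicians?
C(64,7) = 64!/(7!×57!) = 621216192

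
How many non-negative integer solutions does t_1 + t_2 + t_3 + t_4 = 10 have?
C(10+4-1, 4-1) = C(13, 3) = 286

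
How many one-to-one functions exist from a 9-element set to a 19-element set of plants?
P(19,9) = 19!/(19-9)! = 33522128640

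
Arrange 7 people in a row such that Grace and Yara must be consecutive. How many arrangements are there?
Treat the 2 as one block: (7-2+1)! × 2! = 720 × 2 = 1440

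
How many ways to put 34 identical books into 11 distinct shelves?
C(34+11-1, 11-1) = C(44, 10) = 2481256778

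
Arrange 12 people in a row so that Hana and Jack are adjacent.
Treat as block: (12-1)! × 2! = 39916800 × 2 = 79833600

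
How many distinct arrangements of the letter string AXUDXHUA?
8! / (2! × 2! × 1! × 1! × 2!) = 5040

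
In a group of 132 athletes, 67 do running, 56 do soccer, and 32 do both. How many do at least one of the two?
|A∪B| = |A| + |B| - |A∩B| = 67 + 56 - 32 = 91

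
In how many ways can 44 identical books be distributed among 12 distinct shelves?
C(44+12-1, 12-1) = C(55, 11) = 119653565850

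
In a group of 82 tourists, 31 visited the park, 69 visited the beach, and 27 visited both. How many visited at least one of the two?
|A∪B| = |A| + |B| - |A∩B| = 31 + 69 - 27 = 73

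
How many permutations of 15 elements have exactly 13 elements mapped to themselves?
Choose the 13 fixed points C(15,13) = 105, derange the rest: !2 = Σ_{j=0}^{2} (-1)^j·2!/j! = 2 - 2 + 1 = 1. Product = 105 × 1 = 105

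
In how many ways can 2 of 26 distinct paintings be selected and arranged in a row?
P(26,2) = 26!/(26-2)! = 650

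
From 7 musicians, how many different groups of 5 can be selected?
C(7,5) = 7!/(5!×2!) = 21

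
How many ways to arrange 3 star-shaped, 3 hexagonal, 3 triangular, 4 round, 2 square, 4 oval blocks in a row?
19! / (3! × 3! × 3! × 4! × 2! × 4!) = 488864376000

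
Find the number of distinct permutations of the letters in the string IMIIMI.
6! / (4! × 2!) = 15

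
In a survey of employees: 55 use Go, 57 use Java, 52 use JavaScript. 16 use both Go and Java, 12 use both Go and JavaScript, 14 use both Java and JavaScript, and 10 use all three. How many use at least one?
|A∪B∪C| = 55+57+52-16-12-14+10 = 132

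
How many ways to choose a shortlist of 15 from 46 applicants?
C(46,15) = 46!/(15!×31!) = 511738760544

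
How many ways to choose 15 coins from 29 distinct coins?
C(29,15) = 29!/(15!×14!) = 77558760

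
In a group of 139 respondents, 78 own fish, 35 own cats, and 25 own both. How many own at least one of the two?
|A∪B| = |A| + |B| - |A∩B| = 78 + 35 - 25 = 88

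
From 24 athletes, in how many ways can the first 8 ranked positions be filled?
P(24,8) = 24!/(24-8)! = 29654190720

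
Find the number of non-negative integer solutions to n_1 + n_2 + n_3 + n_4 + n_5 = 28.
C(28+5-1, 5-1) = C(32, 4) = 35960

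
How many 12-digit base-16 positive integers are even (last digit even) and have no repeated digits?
Last∈{0,2,4,6,8,10,12,14}. Last=0: 54486432000. Last nonzero: 7×14×P(14,10) = 355978022400. Total = 410464454400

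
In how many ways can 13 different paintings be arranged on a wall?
13! = 6227020800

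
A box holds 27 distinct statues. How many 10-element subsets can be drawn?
C(27,10) = 27!/(10!×17!) = 8436285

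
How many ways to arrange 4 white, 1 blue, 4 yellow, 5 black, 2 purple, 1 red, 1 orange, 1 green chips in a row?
19! / (4! × 1! × 4! × 5! × 2! × 1! × 1! × 1!) = 879955876800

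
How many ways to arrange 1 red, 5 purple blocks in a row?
6! / (1! × 5!) = 6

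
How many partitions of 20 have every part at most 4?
Let r_j(i) = number of partitions of i into parts ≤ j, for i = 0..20. r_1(i) = 1 for all i; r_j(i) = r_{j-1}(i) + r_j(i-j). Rows j = 2..4: ≤2: 1 1 2 2 3 3 4 4 5 5 6 6 7 7 8 8 9 9 10 10 11; ≤3: 1 1 2 3 4 5 7 8 10 12 14 16 19 21 24 27 30 33 37 40 44; ≤4: 1 1 2 3 5 6 9 11 15 18 23 27 34 39 47 54 64 72 84 94 108. r_4(20) = 108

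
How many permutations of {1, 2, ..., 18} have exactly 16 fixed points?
Choose the 16 fixed points C(18,16) = 153, derange the rest: !2 = Σ_{j=0}^{2} (-1)^j·2!/j! = 2 - 2 + 1 = 1. Product = 153 × 1 = 153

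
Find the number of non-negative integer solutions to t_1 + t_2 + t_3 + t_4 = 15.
C(15+4-1, 4-1) = C(18, 3) = 816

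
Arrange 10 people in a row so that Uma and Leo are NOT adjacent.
Total - adjacent = 10! - (10-1)!×2 = 3628800 - 725760 = 2903040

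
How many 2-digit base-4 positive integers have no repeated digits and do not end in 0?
Last digit: 3 nonzero choices. First digit: 2 (nonzero, ≠last). Middle 0: P(2,0) = 1. Total = 6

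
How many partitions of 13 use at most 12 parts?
By conjugation, equals partitions of 13 into parts ≤ 12. Let r_j(i) = number of partitions of i into parts ≤ j, for i = 0..13. r_1(i) = 1 for all i; r_j(i) = r_{j-1}(i) + r_j(i-j). Rows j = 2..12: ≤2: 1 1 2 2 3 3 4 4 5 5 6 6 7 7; ≤3: 1 1 2 3 4 5 7 8 10 12 14 16 19 21; ≤4: 1 1 2 3 5 6 9 11 15 18 23 27 34 39; ≤5: 1 1 2 3 5 7 10 13 18 23 30 37 47 57; ≤6: 1 1 2 3 5 7 11 14 20 26 35 44 58 71; ≤7: 1 1 2 3 5 7 11 15 21 28 38 49 65 82; ≤8: 1 1 2 3 5 7 11 15 22 29 40 52 70 89; ≤9: 1 1 2 3 5 7 11 15 22 30 41 54 73 94; ≤10: 1 1 2 3 5 7 11 15 22 30 42 55 75 97; ≤11: 1 1 2 3 5 7 11 15 22 30 42 56 76 99; ≤12: 1 1 2 3 5 7 11 15 22 30 42 56 77 100. r_12(13) = 100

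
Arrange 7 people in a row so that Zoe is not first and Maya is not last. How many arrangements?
By inclusion-exclusion: 7! - 2×(7-1)! + (7-2)! = 5040 - 1440 + 120 = 3720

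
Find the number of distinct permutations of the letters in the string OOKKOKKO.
8! / (4! × 4!) = 70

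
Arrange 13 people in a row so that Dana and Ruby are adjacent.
Treat as block: (13-1)! × 2! = 479001600 × 2 = 958003200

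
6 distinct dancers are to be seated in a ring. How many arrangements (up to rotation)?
Circular: fix one position, arrange the rest. (6-1)! = 120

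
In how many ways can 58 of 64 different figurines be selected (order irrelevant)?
C(64,58) = 64!/(58!×6!) = 74974368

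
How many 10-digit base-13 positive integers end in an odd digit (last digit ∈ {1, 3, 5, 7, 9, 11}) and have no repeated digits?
Last∈{1,3,5,7,9,11}. Last=0: 0. Last nonzero: 6×11×P(11,8) = 439084800. Total = 439084800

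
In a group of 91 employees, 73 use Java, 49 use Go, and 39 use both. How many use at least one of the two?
|A∪B| = |A| + |B| - |A∩B| = 73 + 49 - 39 = 83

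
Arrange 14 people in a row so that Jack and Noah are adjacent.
Treat as block: (14-1)! × 2! = 6227020800 × 2 = 12454041600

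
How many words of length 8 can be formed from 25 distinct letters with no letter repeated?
P(25,8) = 25!/(25-8)! = 43609104000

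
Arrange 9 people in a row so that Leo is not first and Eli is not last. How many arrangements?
By inclusion-exclusion: 9! - 2×(9-1)! + (9-2)! = 362880 - 80640 + 5040 = 287280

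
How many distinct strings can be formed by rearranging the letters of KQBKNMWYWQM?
11! / (2! × 1! × 2! × 1! × 2! × 2! × 1!) = 2494800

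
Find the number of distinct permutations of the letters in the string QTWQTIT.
7! / (3! × 1! × 2! × 1!) = 420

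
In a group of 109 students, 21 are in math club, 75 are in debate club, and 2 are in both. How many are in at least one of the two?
|A∪B| = |A| + |B| - |A∩B| = 21 + 75 - 2 = 94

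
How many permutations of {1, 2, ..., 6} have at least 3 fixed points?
Exactly j fixed points: C(6,j)·!(6-j); sum over j ≥ 3 (derangement numbers via !m = (m-1)·(!(m-1) + !(m-2)): !0..!3 = 1, 0, 1, 2). Σ_{j=3}^{6} C(6,j)·!(6-j) = C(6,3)·!3 + C(6,4)·!2 + C(6,5)·!1 + C(6,6)·!0 = 20·2 + 15·1 + 6·0 + 1·1 = 56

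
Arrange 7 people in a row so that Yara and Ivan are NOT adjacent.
Total - adjacent = 7! - (7-1)!×2 = 5040 - 1440 = 3600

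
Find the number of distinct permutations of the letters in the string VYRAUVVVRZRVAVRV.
16! / (1! × 7! × 1! × 1! × 2! × 4!) = 86486400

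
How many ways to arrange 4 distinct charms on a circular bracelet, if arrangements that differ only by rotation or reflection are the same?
(4-1)!/2 = 6/2 = 3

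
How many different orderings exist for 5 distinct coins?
5! = 120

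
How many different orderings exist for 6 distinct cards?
6! = 720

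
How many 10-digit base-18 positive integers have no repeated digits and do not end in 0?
Last digit: 17 nonzero choices. First digit: 16 (nonzero, ≠last). Middle 8: P(16,8) = 518918400. Total = 141145804800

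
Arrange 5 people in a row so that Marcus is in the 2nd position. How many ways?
Fix one position: (5-1)! = 24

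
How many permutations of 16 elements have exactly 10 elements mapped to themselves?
Choose the 10 fixed points C(16,10) = 8008, derange the rest: !6 = Σ_{j=0}^{6} (-1)^j·6!/j! = 720 - 720 + 360 - 120 + 30 - 6 + 1 = 265. Product = 8008 × 265 = 2122120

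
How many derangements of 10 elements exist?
!10 = Σ_{j=0}^{10} (-1)^j·10!/j! = 3628800 - 3628800 + 1814400 - 604800 + 151200 - 30240 + 5040 - 720 + 90 - 10 + 1 = 1334961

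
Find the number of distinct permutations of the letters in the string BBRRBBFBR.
9! / (1! × 5! × 3!) = 504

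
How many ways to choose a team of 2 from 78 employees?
C(78,2) = 78!/(2!×76!) = 3003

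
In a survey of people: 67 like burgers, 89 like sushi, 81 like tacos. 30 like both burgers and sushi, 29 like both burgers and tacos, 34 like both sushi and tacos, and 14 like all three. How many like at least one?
|A∪B∪C| = 67+89+81-30-29-34+14 = 158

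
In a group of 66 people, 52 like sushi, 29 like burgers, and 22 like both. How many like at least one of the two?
|A∪B| = |A| + |B| - |A∩B| = 52 + 29 - 22 = 59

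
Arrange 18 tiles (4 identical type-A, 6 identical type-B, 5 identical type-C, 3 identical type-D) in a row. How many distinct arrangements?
18! / (4! × 6! × 5! × 3!) = 514594080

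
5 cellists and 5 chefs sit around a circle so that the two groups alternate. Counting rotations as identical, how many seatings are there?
Fix one of the cellists: (5-1)! ways for the remaining cellists, × 5! ways for the chefs = 24 × 120 = 2880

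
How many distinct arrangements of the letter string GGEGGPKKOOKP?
12! / (2! × 3! × 2! × 1! × 4!) = 831600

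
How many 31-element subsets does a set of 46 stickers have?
C(46,31) = 46!/(31!×15!) = 511738760544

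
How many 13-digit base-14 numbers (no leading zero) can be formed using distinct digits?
First digit: 13 choices (nonzero). Then descending: 13 × 13 × 12 × 11 × 10 × 9 × 8 × 7 × 6 × 5 × 4 × 3 × 2 = 80951270400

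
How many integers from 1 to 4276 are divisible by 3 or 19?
⌊4276/3⌋ + ⌊4276/19⌋ - ⌊4276/57⌋ = 1425 + 225 - 75 = 1575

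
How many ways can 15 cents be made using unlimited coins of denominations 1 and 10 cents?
Coefficient of x^15 in 1/(1-x^1) · 1/(1-x^10). Use j coins of 10 for j = 0..⌊15/10⌋ = 1, the rest in 1s: 1 + 1 = 2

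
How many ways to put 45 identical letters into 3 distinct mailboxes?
C(45+3-1, 3-1) = C(47, 2) = 1081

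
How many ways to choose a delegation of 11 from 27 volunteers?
C(27,11) = 27!/(11!×16!) = 13037895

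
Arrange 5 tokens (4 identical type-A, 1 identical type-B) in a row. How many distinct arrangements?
5! / (4! × 1!) = 5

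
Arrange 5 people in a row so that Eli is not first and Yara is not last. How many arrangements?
By inclusion-exclusion: 5! - 2×(5-1)! + (5-2)! = 120 - 48 + 6 = 78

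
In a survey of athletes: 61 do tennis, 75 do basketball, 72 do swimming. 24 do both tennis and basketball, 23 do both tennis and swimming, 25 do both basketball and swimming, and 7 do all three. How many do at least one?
|A∪B∪C| = 61+75+72-24-23-25+7 = 143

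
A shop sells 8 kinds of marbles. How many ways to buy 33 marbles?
C(33+8-1, 8-1) = C(40, 7) = 18643560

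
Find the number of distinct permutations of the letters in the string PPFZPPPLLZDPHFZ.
15! / (1! × 2! × 3! × 1! × 2! × 6!) = 75675600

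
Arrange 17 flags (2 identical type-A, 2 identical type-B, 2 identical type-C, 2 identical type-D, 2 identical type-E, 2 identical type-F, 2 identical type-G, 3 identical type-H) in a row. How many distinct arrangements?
17! / (2! × 2! × 2! × 2! × 2! × 2! × 2! × 3!) = 463134672000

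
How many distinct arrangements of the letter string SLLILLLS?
8! / (1! × 2! × 5!) = 168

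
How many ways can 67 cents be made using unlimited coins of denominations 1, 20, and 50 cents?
Coefficient of x^67 in 1/(1-x^1) · 1/(1-x^20) · 1/(1-x^50). Case on j = number of 50-cent coins (j = 0..1); remainder r = 67 - 50j is made from {1,20} in ⌊r/20⌋+1 ways. r = 67, 17 → 4 + 1 = 5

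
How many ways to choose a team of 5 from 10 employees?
C(10,5) = 10!/(5!×5!) = 252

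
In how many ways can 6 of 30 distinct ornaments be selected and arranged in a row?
P(30,6) = 30!/(30-6)! = 427518000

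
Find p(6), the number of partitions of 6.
Pentagonal recurrence p(n) = p(n-1) + p(n-2) - p(n-5) - p(n-7) + p(n-12) + p(n-15) - ... gives p(0..5) = 1, 1, 2, 3, 5, 7. p(6) = p(5) + p(4) - p(1) = 7 + 5 - 1 = 11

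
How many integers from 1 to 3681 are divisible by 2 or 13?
⌊3681/2⌋ + ⌊3681/13⌋ - ⌊3681/26⌋ = 1840 + 283 - 141 = 1982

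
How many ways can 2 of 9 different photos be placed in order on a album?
P(9,2) = 9!/(9-2)! = 72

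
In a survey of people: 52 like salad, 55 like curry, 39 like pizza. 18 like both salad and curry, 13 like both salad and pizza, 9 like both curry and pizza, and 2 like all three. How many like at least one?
|A∪B∪C| = 52+55+39-18-13-9+2 = 108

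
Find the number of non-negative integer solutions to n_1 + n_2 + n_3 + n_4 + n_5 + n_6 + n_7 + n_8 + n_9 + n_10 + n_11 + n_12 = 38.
C(38+12-1, 12-1) = C(49, 11) = 29135916264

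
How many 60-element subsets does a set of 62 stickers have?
C(62,60) = 62!/(60!×2!) = 1891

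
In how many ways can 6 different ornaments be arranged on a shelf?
6! = 720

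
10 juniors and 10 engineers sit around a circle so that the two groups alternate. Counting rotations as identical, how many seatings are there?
Fix one of the juniors: (10-1)! ways for the remaining juniors, × 10! ways for the engineers = 362880 × 3628800 = 1316818944000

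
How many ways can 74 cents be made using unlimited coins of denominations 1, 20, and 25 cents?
Coefficient of x^74 in 1/(1-x^1) · 1/(1-x^20) · 1/(1-x^25). Case on j = number of 25-cent coins (j = 0..2); remainder r = 74 - 25j is made from {1,20} in ⌊r/20⌋+1 ways. r = 74, 49, 24 → 4 + 3 + 2 = 9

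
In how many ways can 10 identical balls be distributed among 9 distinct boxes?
C(10+9-1, 9-1) = C(18, 8) = 43758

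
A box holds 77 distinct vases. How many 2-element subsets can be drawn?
C(77,2) = 77!/(2!×75!) = 2926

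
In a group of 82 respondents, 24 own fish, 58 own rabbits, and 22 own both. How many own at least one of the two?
|A∪B| = |A| + |B| - |A∩B| = 24 + 58 - 22 = 60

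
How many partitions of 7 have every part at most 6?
Let r_j(i) = number of partitions of i into parts ≤ j, for i = 0..7. r_1(i) = 1 for all i; r_j(i) = r_{j-1}(i) + r_j(i-j). Rows j = 2..6: ≤2: 1 1 2 2 3 3 4 4; ≤3: 1 1 2 3 4 5 7 8; ≤4: 1 1 2 3 5 6 9 11; ≤5: 1 1 2 3 5 7 10 13; ≤6: 1 1 2 3 5 7 11 14. r_6(7) = 14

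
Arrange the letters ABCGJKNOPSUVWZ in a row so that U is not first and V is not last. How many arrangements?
By inclusion-exclusion: 14! - 2×(14-1)! + (14-2)! = 87178291200 - 12454041600 + 479001600 = 75203251200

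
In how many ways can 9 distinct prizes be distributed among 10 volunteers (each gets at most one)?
P(10,9) = 10!/(10-9)! = 3628800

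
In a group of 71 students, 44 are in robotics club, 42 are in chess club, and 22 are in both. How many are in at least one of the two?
|A∪B| = |A| + |B| - |A∩B| = 44 + 42 - 22 = 64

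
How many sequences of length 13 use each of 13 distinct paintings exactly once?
13! = 6227020800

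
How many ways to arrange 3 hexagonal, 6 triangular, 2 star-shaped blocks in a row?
11! / (3! × 6! × 2!) = 4620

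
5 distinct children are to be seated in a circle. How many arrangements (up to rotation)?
Circular: fix one position, arrange the rest. (5-1)! = 24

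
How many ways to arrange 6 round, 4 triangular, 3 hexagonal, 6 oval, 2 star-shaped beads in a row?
21! / (6! × 4! × 3! × 6! × 2!) = 342205063200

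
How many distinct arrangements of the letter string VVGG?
4! / (2! × 2!) = 6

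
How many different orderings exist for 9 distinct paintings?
9! = 362880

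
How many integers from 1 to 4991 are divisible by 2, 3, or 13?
⌊4991/2⌋+⌊4991/3⌋+⌊4991/13⌋ - ⌊4991/6⌋-⌊4991/26⌋-⌊4991/39⌋ + ⌊4991/78⌋ = 2495+1663+383 - 831-191-127 + 63 = 3455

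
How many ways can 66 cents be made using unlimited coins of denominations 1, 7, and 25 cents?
Coefficient of x^66 in 1/(1-x^1) · 1/(1-x^7) · 1/(1-x^25). Case on j = number of 25-cent coins (j = 0..2); remainder r = 66 - 25j is made from {1,7} in ⌊r/7⌋+1 ways. r = 66, 41, 16 → 10 + 6 + 3 = 19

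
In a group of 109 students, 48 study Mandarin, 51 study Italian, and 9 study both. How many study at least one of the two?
|A∪B| = |A| + |B| - |A∩B| = 48 + 51 - 9 = 90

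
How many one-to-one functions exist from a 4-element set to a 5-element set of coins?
P(5,4) = 5!/(5-4)! = 120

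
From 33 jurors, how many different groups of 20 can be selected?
C(33,20) = 33!/(20!×13!) = 573166440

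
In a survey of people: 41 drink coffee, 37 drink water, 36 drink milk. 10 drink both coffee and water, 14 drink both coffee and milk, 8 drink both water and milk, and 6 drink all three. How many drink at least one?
|A∪B∪C| = 41+37+36-10-14-8+6 = 88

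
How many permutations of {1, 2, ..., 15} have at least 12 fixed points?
Exactly j fixed points: C(15,j)·!(15-j); sum over j ≥ 12 (derangement numbers via !m = (m-1)·(!(m-1) + !(m-2)): !0..!3 = 1, 0, 1, 2). Σ_{j=12}^{15} C(15,j)·!(15-j) = C(15,12)·!3 + C(15,13)·!2 + C(15,14)·!1 + C(15,15)·!0 = 455·2 + 105·1 + 15·0 + 1·1 = 1016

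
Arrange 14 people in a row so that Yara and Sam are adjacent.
Treat as block: (14-1)! × 2! = 6227020800 × 2 = 12454041600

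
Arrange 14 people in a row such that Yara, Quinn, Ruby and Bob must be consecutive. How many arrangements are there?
Treat the 4 as one block: (14-4+1)! × 4! = 39916800 × 24 = 958003200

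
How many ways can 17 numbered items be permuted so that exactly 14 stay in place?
Choose the 14 fixed points C(17,14) = 680, derange the rest: !3 = Σ_{j=0}^{3} (-1)^j·3!/j! = 6 - 6 + 3 - 1 = 2. Product = 680 × 2 = 1360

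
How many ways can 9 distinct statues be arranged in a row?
9! = 362880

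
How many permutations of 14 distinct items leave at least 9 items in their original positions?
Exactly j fixed points: C(14,j)·!(14-j); sum over j ≥ 9 (derangement numbers via !m = (m-1)·(!(m-1) + !(m-2)): !0..!5 = 1, 0, 1, 2, 9, 44). Σ_{j=9}^{14} C(14,j)·!(14-j) = C(14,9)·!5 + C(14,10)·!4 + C(14,11)·!3 + C(14,12)·!2 + C(14,13)·!1 + C(14,14)·!0 = 2002·44 + 1001·9 + 364·2 + 91·1 + 14·0 + 1·1 = 97917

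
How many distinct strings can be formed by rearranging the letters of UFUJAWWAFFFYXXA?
15! / (1! × 3! × 1! × 2! × 2! × 4! × 2!) = 1135134000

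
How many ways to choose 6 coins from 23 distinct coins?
C(23,6) = 23!/(6!×17!) = 100947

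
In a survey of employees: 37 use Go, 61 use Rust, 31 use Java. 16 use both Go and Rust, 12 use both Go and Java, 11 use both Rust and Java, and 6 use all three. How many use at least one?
|A∪B∪C| = 37+61+31-16-12-11+6 = 96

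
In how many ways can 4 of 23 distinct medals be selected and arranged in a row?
P(23,4) = 23!/(23-4)! = 212520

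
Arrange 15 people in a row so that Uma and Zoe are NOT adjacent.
Total - adjacent = 15! - (15-1)!×2 = 1307674368000 - 174356582400 = 1133317785600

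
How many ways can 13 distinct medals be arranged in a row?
13! = 6227020800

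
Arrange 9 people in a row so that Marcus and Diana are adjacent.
Treat as block: (9-1)! × 2! = 40320 × 2 = 80640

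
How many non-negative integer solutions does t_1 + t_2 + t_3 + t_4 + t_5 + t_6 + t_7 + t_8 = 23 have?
C(23+8-1, 8-1) = C(30, 7) = 2035800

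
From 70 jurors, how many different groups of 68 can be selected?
C(70,68) = 70!/(68!×2!) = 2415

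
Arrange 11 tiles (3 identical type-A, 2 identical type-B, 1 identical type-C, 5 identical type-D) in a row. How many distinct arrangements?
11! / (3! × 2! × 1! × 5!) = 27720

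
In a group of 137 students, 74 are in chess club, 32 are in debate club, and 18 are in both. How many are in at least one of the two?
|A∪B| = |A| + |B| - |A∩B| = 74 + 32 - 18 = 88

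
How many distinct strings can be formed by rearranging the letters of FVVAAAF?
7! / (3! × 2! × 2!) = 210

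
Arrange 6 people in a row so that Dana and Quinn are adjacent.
Treat as block: (6-1)! × 2! = 120 × 2 = 240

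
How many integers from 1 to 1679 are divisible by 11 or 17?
⌊1679/11⌋ + ⌊1679/17⌋ - ⌊1679/187⌋ = 152 + 98 - 8 = 242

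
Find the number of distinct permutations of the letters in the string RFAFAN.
6! / (1! × 2! × 1! × 2!) = 180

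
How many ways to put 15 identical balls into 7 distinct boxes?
C(15+7-1, 7-1) = C(21, 6) = 54264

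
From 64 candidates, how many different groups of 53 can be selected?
C(64,53) = 64!/(53!×11!) = 743595781824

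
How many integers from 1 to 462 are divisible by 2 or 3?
⌊462/2⌋ + ⌊462/3⌋ - ⌊462/6⌋ = 231 + 154 - 77 = 308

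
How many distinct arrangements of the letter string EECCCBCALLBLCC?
14! / (1! × 2! × 6! × 3! × 2!) = 5045040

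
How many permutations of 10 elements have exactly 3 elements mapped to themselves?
Choose the 3 fixed points C(10,3) = 120, derange the rest: !7 = Σ_{j=0}^{7} (-1)^j·7!/j! = 5040 - 5040 + 2520 - 840 + 210 - 42 + 7 - 1 = 1854. Product = 120 × 1854 = 222480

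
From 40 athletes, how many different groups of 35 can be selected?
C(40,35) = 40!/(35!×5!) = 658008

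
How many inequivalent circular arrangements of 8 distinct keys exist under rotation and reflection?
(8-1)!/2 = 5040/2 = 2520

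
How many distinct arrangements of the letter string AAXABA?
6! / (1! × 1! × 4!) = 30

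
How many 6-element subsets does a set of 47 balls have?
C(47,6) = 47!/(6!×41!) = 10737573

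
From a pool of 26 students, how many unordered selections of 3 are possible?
C(26,3) = 26!/(3!×23!) = 2600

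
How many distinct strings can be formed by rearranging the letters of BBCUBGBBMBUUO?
13! / (1! × 3! × 1! × 1! × 1! × 6!) = 1441440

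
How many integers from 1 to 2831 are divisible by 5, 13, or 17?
⌊2831/5⌋+⌊2831/13⌋+⌊2831/17⌋ - ⌊2831/65⌋-⌊2831/85⌋-⌊2831/221⌋ + ⌊2831/1105⌋ = 566+217+166 - 43-33-12 + 2 = 863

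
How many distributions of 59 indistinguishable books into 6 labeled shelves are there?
C(59+6-1, 6-1) = C(64, 5) = 7624512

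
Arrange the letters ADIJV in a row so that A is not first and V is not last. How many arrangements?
By inclusion-exclusion: 5! - 2×(5-1)! + (5-2)! = 120 - 48 + 6 = 78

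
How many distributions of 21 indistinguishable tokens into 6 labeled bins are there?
C(21+6-1, 6-1) = C(26, 5) = 65780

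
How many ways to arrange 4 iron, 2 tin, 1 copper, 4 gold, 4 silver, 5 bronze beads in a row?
20! / (4! × 2! × 1! × 4! × 4! × 5!) = 733296564000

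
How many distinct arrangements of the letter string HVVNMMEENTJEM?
13! / (1! × 1! × 2! × 3! × 2! × 3! × 1!) = 43243200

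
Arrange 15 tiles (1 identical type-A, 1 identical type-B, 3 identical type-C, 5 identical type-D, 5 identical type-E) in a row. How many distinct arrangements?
15! / (1! × 1! × 3! × 5! × 5!) = 15135120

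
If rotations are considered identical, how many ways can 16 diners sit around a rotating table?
Circular: fix one position, arrange the rest. (16-1)! = 1307674368000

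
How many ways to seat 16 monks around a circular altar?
Circular: fix one position, arrange the rest. (16-1)! = 1307674368000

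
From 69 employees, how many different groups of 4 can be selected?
C(69,4) = 69!/(4!×65!) = 864501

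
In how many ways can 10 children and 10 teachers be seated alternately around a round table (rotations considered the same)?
Fix one of the children: (10-1)! ways for the remaining children, × 10! ways for the teachers = 362880 × 3628800 = 1316818944000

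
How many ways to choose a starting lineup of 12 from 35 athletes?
C(35,12) = 35!/(12!×23!) = 834451800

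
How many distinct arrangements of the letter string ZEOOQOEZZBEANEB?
15! / (1! × 1! × 3! × 3! × 1! × 2! × 4!) = 756756000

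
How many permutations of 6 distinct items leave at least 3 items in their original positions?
Exactly j fixed points: C(6,j)·!(6-j); sum over j ≥ 3 (derangement numbers via !m = (m-1)·(!(m-1) + !(m-2)): !0..!3 = 1, 0, 1, 2). Σ_{j=3}^{6} C(6,j)·!(6-j) = C(6,3)·!3 + C(6,4)·!2 + C(6,5)·!1 + C(6,6)·!0 = 20·2 + 15·1 + 6·0 + 1·1 = 56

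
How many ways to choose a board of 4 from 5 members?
C(5,4) = 5!/(4!×1!) = 5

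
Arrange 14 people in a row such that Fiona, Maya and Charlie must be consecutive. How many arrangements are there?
Treat the 3 as one block: (14-3+1)! × 3! = 479001600 × 6 = 2874009600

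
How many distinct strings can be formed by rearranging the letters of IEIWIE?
6! / (3! × 2! × 1!) = 60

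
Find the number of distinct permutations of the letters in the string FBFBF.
5! / (2! × 3!) = 10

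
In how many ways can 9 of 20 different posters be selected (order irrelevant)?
C(20,9) = 20!/(9!×11!) = 167960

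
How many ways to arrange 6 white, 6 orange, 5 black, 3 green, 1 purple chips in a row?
21! / (6! × 6! × 5! × 3! × 1!) = 136882025280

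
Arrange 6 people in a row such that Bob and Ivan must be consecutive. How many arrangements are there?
Treat the 2 as one block: (6-2+1)! × 2! = 120 × 2 = 240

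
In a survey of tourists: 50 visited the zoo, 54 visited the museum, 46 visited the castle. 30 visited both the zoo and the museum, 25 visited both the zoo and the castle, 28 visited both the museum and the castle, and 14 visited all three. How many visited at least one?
|A∪B∪C| = 50+54+46-30-25-28+14 = 81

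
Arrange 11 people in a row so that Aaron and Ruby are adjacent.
Treat as block: (11-1)! × 2! = 3628800 × 2 = 7257600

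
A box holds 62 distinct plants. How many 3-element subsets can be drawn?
C(62,3) = 62!/(3!×59!) = 37820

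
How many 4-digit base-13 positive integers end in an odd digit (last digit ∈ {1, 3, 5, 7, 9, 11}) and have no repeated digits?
Last∈{1,3,5,7,9,11}. Last=0: 0. Last nonzero: 6×11×P(11,2) = 7260. Total = 7260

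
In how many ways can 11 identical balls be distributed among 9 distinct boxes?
C(11+9-1, 9-1) = C(19, 8) = 75582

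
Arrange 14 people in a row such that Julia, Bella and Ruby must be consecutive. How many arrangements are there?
Treat the 3 as one block: (14-3+1)! × 3! = 479001600 × 6 = 2874009600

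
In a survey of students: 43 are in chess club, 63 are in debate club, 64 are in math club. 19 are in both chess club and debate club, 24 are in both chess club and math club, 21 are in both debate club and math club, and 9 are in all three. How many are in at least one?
|A∪B∪C| = 43+63+64-19-24-21+9 = 115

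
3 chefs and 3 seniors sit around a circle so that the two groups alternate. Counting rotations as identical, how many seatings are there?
Fix one of the chefs: (3-1)! ways for the remaining chefs, × 3! ways for the seniors = 2 × 6 = 12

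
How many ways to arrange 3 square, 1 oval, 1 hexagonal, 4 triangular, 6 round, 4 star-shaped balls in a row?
19! / (3! × 1! × 1! × 4! × 6! × 4!) = 48886437600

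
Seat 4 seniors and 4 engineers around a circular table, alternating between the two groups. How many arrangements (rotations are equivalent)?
Fix one of the seniors: (4-1)! ways for the remaining seniors, × 4! ways for the engineers = 6 × 24 = 144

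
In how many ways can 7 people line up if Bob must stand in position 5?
Fix one position: (7-1)! = 720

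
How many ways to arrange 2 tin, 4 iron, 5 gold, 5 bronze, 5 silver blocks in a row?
21! / (2! × 4! × 5! × 5! × 5!) = 615969113760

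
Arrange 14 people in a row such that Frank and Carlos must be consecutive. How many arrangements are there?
Treat the 2 as one block: (14-2+1)! × 2! = 6227020800 × 2 = 12454041600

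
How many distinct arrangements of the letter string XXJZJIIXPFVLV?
13! / (3! × 1! × 2! × 1! × 1! × 2! × 2! × 1!) = 129729600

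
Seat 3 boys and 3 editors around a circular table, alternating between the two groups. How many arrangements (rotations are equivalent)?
Fix one of the boys: (3-1)! ways for the remaining boys, × 3! ways for the editors = 2 × 6 = 12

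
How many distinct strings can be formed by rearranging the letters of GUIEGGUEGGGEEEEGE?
17! / (7! × 2! × 1! × 7!) = 7001280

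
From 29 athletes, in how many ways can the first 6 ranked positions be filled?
P(29,6) = 29!/(29-6)! = 342014400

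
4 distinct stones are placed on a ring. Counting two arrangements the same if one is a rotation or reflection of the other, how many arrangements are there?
(4-1)!/2 = 6/2 = 3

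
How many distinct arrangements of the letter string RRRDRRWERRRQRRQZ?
16! / (2! × 1! × 1! × 10! × 1! × 1!) = 2882880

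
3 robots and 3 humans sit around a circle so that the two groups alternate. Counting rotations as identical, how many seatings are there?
Fix one of the robots: (3-1)! ways for the remaining robots, × 3! ways for the humans = 2 × 6 = 12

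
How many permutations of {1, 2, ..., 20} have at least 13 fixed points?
Exactly j fixed points: C(20,j)·!(20-j); sum over j ≥ 13 (derangement numbers via !m = (m-1)·(!(m-1) + !(m-2)): !0..!7 = 1, 0, 1, 2, 9, 44, 265, 1854). Σ_{j=13}^{20} C(20,j)·!(20-j) = C(20,13)·!7 + C(20,14)·!6 + C(20,15)·!5 + C(20,16)·!4 + C(20,17)·!3 + C(20,18)·!2 + C(20,19)·!1 + C(20,20)·!0 = 77520·1854 + 38760·265 + 15504·44 + 4845·9 + 1140·2 + 190·1 + 20·0 + 1·1 = 154721732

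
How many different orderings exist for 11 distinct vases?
11! = 39916800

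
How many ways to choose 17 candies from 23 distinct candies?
C(23,17) = 23!/(17!×6!) = 100947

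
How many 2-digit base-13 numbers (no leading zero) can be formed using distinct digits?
First digit: 12 choices (nonzero). Then descending: 12 × 12 = 144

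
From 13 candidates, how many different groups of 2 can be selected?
C(13,2) = 13!/(2!×11!) = 78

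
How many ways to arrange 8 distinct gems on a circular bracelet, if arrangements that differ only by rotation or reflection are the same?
(8-1)!/2 = 5040/2 = 2520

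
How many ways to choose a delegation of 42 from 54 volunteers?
C(54,42) = 54!/(42!×12!) = 343006888770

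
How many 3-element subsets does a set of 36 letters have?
C(36,3) = 36!/(3!×33!) = 7140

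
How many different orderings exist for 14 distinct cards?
14! = 87178291200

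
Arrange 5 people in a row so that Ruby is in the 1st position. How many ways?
Fix one position: (5-1)! = 24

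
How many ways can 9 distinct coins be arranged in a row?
9! = 362880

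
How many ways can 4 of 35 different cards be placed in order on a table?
P(35,4) = 35!/(35-4)! = 1256640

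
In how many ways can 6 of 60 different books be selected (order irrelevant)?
C(60,6) = 60!/(6!×54!) = 50063860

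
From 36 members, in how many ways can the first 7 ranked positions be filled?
P(36,7) = 36!/(36-7)! = 42072307200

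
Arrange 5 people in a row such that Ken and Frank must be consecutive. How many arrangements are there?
Treat the 2 as one block: (5-2+1)! × 2! = 24 × 2 = 48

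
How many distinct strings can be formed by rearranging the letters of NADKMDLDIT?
10! / (1! × 1! × 3! × 1! × 1! × 1! × 1! × 1!) = 604800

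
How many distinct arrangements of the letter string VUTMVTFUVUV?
11! / (1! × 1! × 4! × 2! × 3!) = 138600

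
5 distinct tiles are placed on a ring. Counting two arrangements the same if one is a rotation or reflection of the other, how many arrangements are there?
(5-1)!/2 = 24/2 = 12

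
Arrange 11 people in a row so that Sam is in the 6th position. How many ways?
Fix one position: (11-1)! = 3628800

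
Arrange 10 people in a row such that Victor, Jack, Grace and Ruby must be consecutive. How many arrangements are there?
Treat the 4 as one block: (10-4+1)! × 4! = 5040 × 24 = 120960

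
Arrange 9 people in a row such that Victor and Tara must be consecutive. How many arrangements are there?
Treat the 2 as one block: (9-2+1)! × 2! = 40320 × 2 = 80640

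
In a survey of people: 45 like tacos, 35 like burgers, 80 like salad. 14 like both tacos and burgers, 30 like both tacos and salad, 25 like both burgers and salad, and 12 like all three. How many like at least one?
|A∪B∪C| = 45+35+80-14-30-25+12 = 103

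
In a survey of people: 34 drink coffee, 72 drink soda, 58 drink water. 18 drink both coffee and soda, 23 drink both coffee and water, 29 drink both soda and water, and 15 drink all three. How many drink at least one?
|A∪B∪C| = 34+72+58-18-23-29+15 = 109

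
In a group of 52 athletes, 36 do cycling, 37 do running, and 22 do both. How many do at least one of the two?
|A∪B| = |A| + |B| - |A∩B| = 36 + 37 - 22 = 51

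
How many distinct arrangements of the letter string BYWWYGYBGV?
10! / (2! × 3! × 2! × 1! × 2!) = 75600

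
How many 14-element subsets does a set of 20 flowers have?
C(20,14) = 20!/(14!×6!) = 38760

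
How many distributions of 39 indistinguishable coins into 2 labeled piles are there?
C(39+2-1, 2-1) = C(40, 1) = 40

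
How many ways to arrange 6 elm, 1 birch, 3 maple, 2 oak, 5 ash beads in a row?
17! / (6! × 1! × 3! × 2! × 5!) = 343062720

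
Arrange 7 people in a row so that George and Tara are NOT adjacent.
Total - adjacent = 7! - (7-1)!×2 = 5040 - 1440 = 3600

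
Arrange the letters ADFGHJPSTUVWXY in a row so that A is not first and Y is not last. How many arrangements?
By inclusion-exclusion: 14! - 2×(14-1)! + (14-2)! = 87178291200 - 12454041600 + 479001600 = 75203251200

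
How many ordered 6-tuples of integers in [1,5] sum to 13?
Coefficient of x^13 in (x + x² + ... + x^5)^6. By inclusion-exclusion on dice exceeding 5: Σ_j (-1)^j C(6,j)·C(13-1-5j, 5) = C(6,0)·C(12,5) - C(6,1)·C(7,5) = 1·792 - 6·21 = 666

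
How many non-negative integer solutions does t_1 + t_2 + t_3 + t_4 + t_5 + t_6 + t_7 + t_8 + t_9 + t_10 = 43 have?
C(43+10-1, 10-1) = C(52, 9) = 3679075400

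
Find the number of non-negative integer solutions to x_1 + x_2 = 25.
C(25+2-1, 2-1) = C(26, 1) = 26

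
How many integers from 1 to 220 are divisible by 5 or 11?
⌊220/5⌋ + ⌊220/11⌋ - ⌊220/55⌋ = 44 + 20 - 4 = 60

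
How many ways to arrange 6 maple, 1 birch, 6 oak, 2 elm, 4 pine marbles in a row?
19! / (6! × 1! × 6! × 2! × 4!) = 4888643760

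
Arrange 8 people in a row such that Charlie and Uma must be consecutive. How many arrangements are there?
Treat the 2 as one block: (8-2+1)! × 2! = 5040 × 2 = 10080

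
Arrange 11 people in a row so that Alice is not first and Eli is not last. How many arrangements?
By inclusion-exclusion: 11! - 2×(11-1)! + (11-2)! = 39916800 - 7257600 + 362880 = 33022080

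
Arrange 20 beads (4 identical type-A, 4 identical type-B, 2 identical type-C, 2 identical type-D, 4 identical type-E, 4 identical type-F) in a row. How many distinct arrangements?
20! / (4! × 4! × 2! × 2! × 4! × 4!) = 1833241410000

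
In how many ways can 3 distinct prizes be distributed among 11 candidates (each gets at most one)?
P(11,3) = 11!/(11-3)! = 990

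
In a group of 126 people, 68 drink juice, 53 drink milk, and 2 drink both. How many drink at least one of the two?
|A∪B| = |A| + |B| - |A∩B| = 68 + 53 - 2 = 119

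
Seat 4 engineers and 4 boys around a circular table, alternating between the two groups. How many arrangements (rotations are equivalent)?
Fix one of the engineers: (4-1)! ways for the remaining engineers, × 4! ways for the boys = 6 × 24 = 144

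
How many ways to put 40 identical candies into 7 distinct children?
C(40+7-1, 7-1) = C(46, 6) = 9366819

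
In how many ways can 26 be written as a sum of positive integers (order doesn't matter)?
Pentagonal recurrence p(n) = p(n-1) + p(n-2) - p(n-5) - p(n-7) + p(n-12) + p(n-15) - ... gives p(0..25) = 1, 1, 2, 3, 5, 7, 11, 15, 22, 30, 42, 56, 77, 101, 135, 176, 231, 297, 385, 490, 627, 792, 1002, 1255, 1575, 1958. p(26) = p(25) + p(24) - p(21) - p(19) + p(14) + p(11) - p(4) - p(0) = 1958 + 1575 - 792 - 490 + 135 + 56 - 5 - 1 = 2436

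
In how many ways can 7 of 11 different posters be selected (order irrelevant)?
C(11,7) = 11!/(7!×4!) = 330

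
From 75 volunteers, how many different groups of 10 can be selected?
C(75,10) = 75!/(10!×65!) = 828931106355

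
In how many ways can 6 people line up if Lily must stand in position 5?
Fix one position: (6-1)! = 120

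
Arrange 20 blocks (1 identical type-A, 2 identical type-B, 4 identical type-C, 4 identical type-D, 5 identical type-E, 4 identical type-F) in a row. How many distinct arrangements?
20! / (1! × 2! × 4! × 4! × 5! × 4!) = 733296564000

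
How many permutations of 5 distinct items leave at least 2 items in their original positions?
Exactly j fixed points: C(5,j)·!(5-j); sum over j ≥ 2 (derangement numbers via !m = (m-1)·(!(m-1) + !(m-2)): !0..!3 = 1, 0, 1, 2). Σ_{j=2}^{5} C(5,j)·!(5-j) = C(5,2)·!3 + C(5,3)·!2 + C(5,4)·!1 + C(5,5)·!0 = 10·2 + 10·1 + 5·0 + 1·1 = 31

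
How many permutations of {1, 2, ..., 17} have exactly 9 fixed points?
Choose the 9 fixed points C(17,9) = 24310, derange the rest: !8 = Σ_{j=0}^{8} (-1)^j·8!/j! = 40320 - 40320 + 20160 - 6720 + 1680 - 336 + 56 - 8 + 1 = 14833. Product = 24310 × 14833 = 360590230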